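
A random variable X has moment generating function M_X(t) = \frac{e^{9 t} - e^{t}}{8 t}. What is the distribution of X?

The MGF M(t) = \frac{e^{9 t} - e^{t}}{8 t} is the standard form for the Uniform distribution.
Comparing with the known MGF formula identifies: Uniform(1, 9)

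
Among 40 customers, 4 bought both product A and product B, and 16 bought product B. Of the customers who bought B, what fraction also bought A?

P(A ∩ B) = 4/40 = 1/10
P(B) = 16/40 = 2/5
P(A|B) = P(A ∩ B) / P(B) = (1/10) / (2/5) = 1/4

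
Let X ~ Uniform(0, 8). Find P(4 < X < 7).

P(4 < X < 7) = ∫_{4}^{7} f(x) dx
where f(x) = \frac{1}{8}
= \frac{3}{8}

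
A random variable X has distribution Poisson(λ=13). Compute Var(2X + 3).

For X ~ Poisson(λ=13):
Var(X) = 13
Var(2X + 3) = (2)² × Var(X) = 4 × 13 = 52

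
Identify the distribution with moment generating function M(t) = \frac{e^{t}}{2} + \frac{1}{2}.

The MGF M(t) = \frac{e^{t}}{2} + \frac{1}{2} is the standard form for the Bernoulli distribution.
Comparing with the known MGF formula identifies: Bernoulli(p=1/2)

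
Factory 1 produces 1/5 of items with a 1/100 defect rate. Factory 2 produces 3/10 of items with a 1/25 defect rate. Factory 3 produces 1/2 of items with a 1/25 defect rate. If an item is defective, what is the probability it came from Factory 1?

Using Bayes' theorem:
P(F1) = 1/5, P(D|F1) = 1/100
P(F2) = 3/10, P(D|F2) = 1/25
P(F3) = 1/2, P(D|F3) = 1/25
P(D) = P(D|F1)P(F1) + P(D|F2)P(F2) + P(D|F3)P(F3)
     = \frac{17}{500}
P(F1|D) = P(D|F1)P(F1) / P(D)
= \frac{1}{17}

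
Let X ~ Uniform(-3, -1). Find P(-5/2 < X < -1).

P(-5/2 < X < -1) = ∫_{-5/2}^{-1} f(x) dx
where f(x) = \frac{1}{2}
= \frac{3}{4}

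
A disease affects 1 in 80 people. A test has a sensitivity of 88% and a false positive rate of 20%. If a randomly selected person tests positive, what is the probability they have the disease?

Let D = the rare event, + = positive/flagged.
P(D) = 1/80
P(+|D) = 88/100 = 22/25
P(+|D') = 20/100 = 1/5
P(+) = P(+|D)P(D) + P(+|D')P(D')
     = \frac{22}{25} × \frac{1}{80} + \frac{1}{5} × \frac{79}{80}
     = \frac{417}{2000}
P(D|+) = P(+|D)P(D)/P(+) = \frac{22}{417}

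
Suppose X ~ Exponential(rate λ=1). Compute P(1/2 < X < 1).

P(1/2 < X < 1) = ∫_{1/2}^{1} f(x) dx
where f(x) = e^{- x}
= - \frac{1}{e} + e^{- \frac{1}{2}}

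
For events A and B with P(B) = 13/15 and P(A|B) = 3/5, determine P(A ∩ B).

By definition, P(A|B) = P(A ∩ B) / P(B)
So P(A ∩ B) = P(A|B) × P(B)
= 3/5 × 13/15
= 13/25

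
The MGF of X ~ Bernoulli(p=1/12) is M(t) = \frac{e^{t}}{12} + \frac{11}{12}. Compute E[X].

To find E[X], compute M^(1)(0):
M^(1)(t) = \frac{e^{t}}{12}
M^(1)(0) = \frac{1}{12}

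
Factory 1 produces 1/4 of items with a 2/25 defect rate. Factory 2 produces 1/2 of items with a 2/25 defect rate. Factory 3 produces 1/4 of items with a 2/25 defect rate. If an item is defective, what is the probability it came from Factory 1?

Using Bayes' theorem:
P(F1) = 1/4, P(D|F1) = 2/25
P(F2) = 1/2, P(D|F2) = 2/25
P(F3) = 1/4, P(D|F3) = 2/25
P(D) = P(D|F1)P(F1) + P(D|F2)P(F2) + P(D|F3)P(F3)
     = \frac{2}{25}
P(F1|D) = P(D|F1)P(F1) / P(D)
= \frac{1}{4}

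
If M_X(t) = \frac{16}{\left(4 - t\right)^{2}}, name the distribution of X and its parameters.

The MGF M(t) = \frac{16}{\left(4 - t\right)^{2}} is the standard form for the Gamma distribution.
Comparing with the known MGF formula identifies: Gamma(shape α=2, rate β=4)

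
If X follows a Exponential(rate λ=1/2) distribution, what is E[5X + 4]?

For X ~ Exponential(rate λ=1/2):
E[X] = 2
E[5X + 4] = 5 × E[X] + 4 = 14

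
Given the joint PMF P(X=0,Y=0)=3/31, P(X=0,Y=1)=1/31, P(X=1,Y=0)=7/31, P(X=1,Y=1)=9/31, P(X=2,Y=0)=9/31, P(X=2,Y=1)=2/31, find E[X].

First find marginal of X:
P(X=0) = 4/31
P(X=1) = 16/31
P(X=2) = 11/31
E[X] = 0 × 4/31 + 1 × 16/31 + 2 × 11/31 = 38/31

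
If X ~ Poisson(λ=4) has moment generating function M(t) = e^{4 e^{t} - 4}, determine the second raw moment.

To find E[X^2], compute M^(2)(0):
M^(1)(t) = 4 e^{t} e^{4 e^{t} - 4}
M^(2)(t) = 16 e^{2 t} e^{4 e^{t} - 4} + 4 e^{t} e^{4 e^{t} - 4}
M^(2)(0) = 20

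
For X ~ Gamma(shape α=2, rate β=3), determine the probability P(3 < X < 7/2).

P(3 < X < 7/2) = ∫_{3}^{7/2} f(x) dx
where f(x) = 9 x e^{- 3 x}
= - \frac{23}{2 e^{\frac{21}{2}}} + \frac{10}{e^{9}}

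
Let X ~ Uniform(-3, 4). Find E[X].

For X ~ Uniform(-3, 4), the expected value is:
E[X] = \frac{1}{2}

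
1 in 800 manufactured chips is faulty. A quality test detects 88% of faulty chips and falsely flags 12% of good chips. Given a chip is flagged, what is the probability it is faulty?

Let D = the rare event, + = positive/flagged.
P(D) = 1/800
P(+|D) = 88/100 = 22/25
P(+|D') = 12/100 = 3/25
P(+) = P(+|D)P(D) + P(+|D')P(D')
     = \frac{22}{25} × \frac{1}{800} + \frac{3}{25} × \frac{799}{800}
     = \frac{2419}{20000}
P(D|+) = P(+|D)P(D)/P(+) = \frac{22}{2419}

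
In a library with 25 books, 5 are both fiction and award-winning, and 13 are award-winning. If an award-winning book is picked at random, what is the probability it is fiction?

P(A ∩ B) = 5/25 = 1/5
P(B) = 13/25
P(A|B) = P(A ∩ B) / P(B) = (1/5) / (13/25) = 5/13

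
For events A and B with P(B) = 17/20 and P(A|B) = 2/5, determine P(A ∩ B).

By definition, P(A|B) = P(A ∩ B) / P(B)
So P(A ∩ B) = P(A|B) × P(B)
= 2/5 × 17/20
= 17/50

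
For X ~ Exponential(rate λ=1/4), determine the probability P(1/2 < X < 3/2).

P(1/2 < X < 3/2) = ∫_{1/2}^{3/2} f(x) dx
where f(x) = \frac{e^{- \frac{x}{4}}}{4}
= - \frac{1 - e^{\frac{1}{4}}}{e^{\frac{3}{8}}}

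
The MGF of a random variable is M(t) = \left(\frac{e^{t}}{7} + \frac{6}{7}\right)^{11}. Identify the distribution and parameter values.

The MGF M(t) = \left(\frac{e^{t}}{7} + \frac{6}{7}\right)^{11} is the standard form for the Binomial distribution.
Comparing with the known MGF formula identifies: Binomial(n=11, p=1/7)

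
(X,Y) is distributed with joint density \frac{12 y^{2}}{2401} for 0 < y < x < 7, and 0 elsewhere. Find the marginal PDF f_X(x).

f_X(x) = ∫_0^x \frac{12 y^{2}}{2401} dy = \frac{4 x^{3}}{2401}
for 0 < x < 7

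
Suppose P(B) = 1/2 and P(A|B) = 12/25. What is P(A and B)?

By definition, P(A|B) = P(A ∩ B) / P(B)
So P(A ∩ B) = P(A|B) × P(B)
= 12/25 × 1/2
= 6/25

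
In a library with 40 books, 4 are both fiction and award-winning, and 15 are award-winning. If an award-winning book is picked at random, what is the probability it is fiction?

P(A ∩ B) = 4/40 = 1/10
P(B) = 15/40 = 3/8
P(A|B) = P(A ∩ B) / P(B) = (1/10) / (3/8) = 4/15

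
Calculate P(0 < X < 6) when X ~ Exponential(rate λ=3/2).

P(0 < X < 6) = ∫_{0}^{6} f(x) dx
where f(x) = \frac{3 e^{- \frac{3 x}{2}}}{2}
= 1 - e^{-9}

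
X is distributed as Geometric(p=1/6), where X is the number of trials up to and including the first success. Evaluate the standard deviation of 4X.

For X ~ Geometric(p=1/6), where X is the number of trials up to and including the first success:
Var(X) = 30
SD(X) = √(Var(X)) = √(30) = \sqrt{30}
SD(4X) = |4| × SD(X) = 4 × \sqrt{30} = 4 \sqrt{30}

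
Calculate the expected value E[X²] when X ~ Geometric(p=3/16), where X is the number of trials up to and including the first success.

Using the identity E[X²] = Var(X) + (E[X])²:
E[X] = \frac{16}{3}
Var(X) = \frac{208}{9}
E[X²] = \frac{208}{9} + (\frac{16}{3})²
= \frac{464}{9}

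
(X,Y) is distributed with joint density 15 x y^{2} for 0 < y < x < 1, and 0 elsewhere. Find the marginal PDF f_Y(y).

f_Y(y) = ∫_y^1 15 x y^{2} dx = \frac{15 y^{2} \left(1 - y^{2}\right)}{2}
for 0 < y < 1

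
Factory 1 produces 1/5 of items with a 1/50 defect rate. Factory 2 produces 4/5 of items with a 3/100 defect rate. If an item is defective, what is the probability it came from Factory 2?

Using Bayes' theorem:
P(F1) = 1/5, P(D|F1) = 1/50
P(F2) = 4/5, P(D|F2) = 3/100
P(D) = P(D|F1)P(F1) + P(D|F2)P(F2)
     = \frac{7}{250}
P(F2|D) = P(D|F2)P(F2) / P(D)
= \frac{6}{7}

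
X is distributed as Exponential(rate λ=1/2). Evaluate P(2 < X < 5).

P(2 < X < 5) = ∫_{2}^{5} f(x) dx
where f(x) = \frac{e^{- \frac{x}{2}}}{2}
= - \frac{1}{e^{\frac{5}{2}}} + e^{-1}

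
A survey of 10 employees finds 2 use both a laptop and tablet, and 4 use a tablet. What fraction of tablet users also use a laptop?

P(A ∩ B) = 2/10 = 1/5
P(B) = 4/10 = 2/5
P(A|B) = P(A ∩ B) / P(B) = (1/5) / (2/5) = 1/2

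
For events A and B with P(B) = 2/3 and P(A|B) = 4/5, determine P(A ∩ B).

By definition, P(A|B) = P(A ∩ B) / P(B)
So P(A ∩ B) = P(A|B) × P(B)
= 4/5 × 2/3
= 8/15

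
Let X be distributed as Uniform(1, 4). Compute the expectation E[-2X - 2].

For X ~ Uniform(1, 4):
E[X] = \frac{5}{2}
E[-2X - 2] = -2 × E[X] - 2 = -7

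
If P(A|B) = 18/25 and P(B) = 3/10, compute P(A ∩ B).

By definition, P(A|B) = P(A ∩ B) / P(B)
So P(A ∩ B) = P(A|B) × P(B)
= 18/25 × 3/10
= 27/125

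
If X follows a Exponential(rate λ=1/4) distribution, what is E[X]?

For X ~ Exponential(rate λ=1/4), the expected value is:
E[X] = 4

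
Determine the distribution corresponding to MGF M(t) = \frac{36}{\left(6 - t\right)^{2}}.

The MGF M(t) = \frac{36}{\left(6 - t\right)^{2}} is the standard form for the Gamma distribution.
Comparing with the known MGF formula identifies: Gamma(shape α=2, rate β=6)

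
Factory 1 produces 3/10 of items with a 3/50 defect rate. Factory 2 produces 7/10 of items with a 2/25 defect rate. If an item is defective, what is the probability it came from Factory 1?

Using Bayes' theorem:
P(F1) = 3/10, P(D|F1) = 3/50
P(F2) = 7/10, P(D|F2) = 2/25
P(D) = P(D|F1)P(F1) + P(D|F2)P(F2)
     = \frac{37}{500}
P(F1|D) = P(D|F1)P(F1) / P(D)
= \frac{9}{37}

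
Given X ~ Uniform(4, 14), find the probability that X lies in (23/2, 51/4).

P(23/2 < X < 51/4) = ∫_{23/2}^{51/4} f(x) dx
where f(x) = \frac{1}{10}
= \frac{1}{8}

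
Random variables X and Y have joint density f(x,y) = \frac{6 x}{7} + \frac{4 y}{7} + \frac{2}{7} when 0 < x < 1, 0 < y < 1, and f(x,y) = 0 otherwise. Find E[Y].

E[Y] = ∫_0^1 ∫_0^1 y × f(x,y) dx dy
= \frac{23}{42}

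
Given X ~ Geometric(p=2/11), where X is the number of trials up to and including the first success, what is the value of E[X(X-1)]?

E[X(X-1)] = E[X² - X] = E[X²] - E[X]
E[X] = \frac{11}{2}
E[X²] = Var(X) + (E[X])² = \frac{99}{4} + (\frac{11}{2})² = 55
E[X(X-1)] = 55 - \frac{11}{2} = \frac{99}{2}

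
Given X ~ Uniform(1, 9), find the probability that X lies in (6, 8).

P(6 < X < 8) = ∫_{6}^{8} f(x) dx
where f(x) = \frac{1}{8}
= \frac{1}{4}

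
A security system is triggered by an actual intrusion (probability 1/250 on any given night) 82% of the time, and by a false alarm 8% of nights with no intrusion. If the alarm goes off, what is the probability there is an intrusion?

Let D = the rare event, + = positive/flagged.
P(D) = 1/250
P(+|D) = 82/100 = 41/50
P(+|D') = 8/100 = 2/25
P(+) = P(+|D)P(D) + P(+|D')P(D')
     = \frac{41}{50} × \frac{1}{250} + \frac{2}{25} × \frac{249}{250}
     = \frac{1037}{12500}
P(D|+) = P(+|D)P(D)/P(+) = \frac{41}{1037}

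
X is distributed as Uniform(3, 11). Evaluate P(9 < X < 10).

P(9 < X < 10) = ∫_{9}^{10} f(x) dx
where f(x) = \frac{1}{8}
= \frac{1}{8}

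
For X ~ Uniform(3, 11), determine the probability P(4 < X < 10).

P(4 < X < 10) = ∫_{4}^{10} f(x) dx
where f(x) = \frac{1}{8}
= \frac{3}{4}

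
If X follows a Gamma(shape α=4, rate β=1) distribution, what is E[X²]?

Using the identity E[X²] = Var(X) + (E[X])²:
E[X] = 4
Var(X) = 4
E[X²] = 4 + (4)²
= 20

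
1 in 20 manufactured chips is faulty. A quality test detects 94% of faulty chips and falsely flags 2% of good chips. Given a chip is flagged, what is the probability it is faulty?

Let D = the rare event, + = positive/flagged.
P(D) = 1/20
P(+|D) = 94/100 = 47/50
P(+|D') = 2/100 = 1/50
P(+) = P(+|D)P(D) + P(+|D')P(D')
     = \frac{47}{50} × \frac{1}{20} + \frac{1}{50} × \frac{19}{20}
     = \frac{33}{500}
P(D|+) = P(+|D)P(D)/P(+) = \frac{47}{66}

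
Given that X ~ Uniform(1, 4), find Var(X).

For X ~ Uniform(1, 4):
Var(X) = \frac{3}{4}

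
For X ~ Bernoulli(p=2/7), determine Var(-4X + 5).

For X ~ Bernoulli(p=2/7):
Var(X) = \frac{10}{49}
Var(-4X + 5) = (-4)² × Var(X) = 16 × \frac{10}{49} = \frac{160}{49}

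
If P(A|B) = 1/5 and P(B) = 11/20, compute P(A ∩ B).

By definition, P(A|B) = P(A ∩ B) / P(B)
So P(A ∩ B) = P(A|B) × P(B)
= 1/5 × 11/20
= 11/100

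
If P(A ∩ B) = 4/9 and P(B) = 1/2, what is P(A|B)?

P(A|B) = P(A ∩ B) / P(B)
= (4/9) / (1/2)
= 8/9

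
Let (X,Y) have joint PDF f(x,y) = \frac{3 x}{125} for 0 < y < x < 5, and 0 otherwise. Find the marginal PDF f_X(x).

f_X(x) = ∫_0^x \frac{3 x}{125} dy = \frac{3 x^{2}}{125}
for 0 < x < 5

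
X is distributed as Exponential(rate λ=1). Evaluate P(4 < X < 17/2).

P(4 < X < 17/2) = ∫_{4}^{17/2} f(x) dx
where f(x) = e^{- x}
= - \frac{1}{e^{\frac{17}{2}}} + e^{-4}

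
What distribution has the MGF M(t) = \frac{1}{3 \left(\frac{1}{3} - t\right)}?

The MGF M(t) = \frac{1}{3 \left(\frac{1}{3} - t\right)} is the standard form for the Exponential distribution.
Comparing with the known MGF formula identifies: Exponential(rate λ=1/3)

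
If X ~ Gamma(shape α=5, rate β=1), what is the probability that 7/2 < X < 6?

P(7/2 < X < 6) = ∫_{7/2}^{6} f(x) dx
where f(x) = \frac{x^{4} e^{- x}}{24}
= - \frac{115}{e^{6}} + \frac{3075}{128 e^{\frac{7}{2}}}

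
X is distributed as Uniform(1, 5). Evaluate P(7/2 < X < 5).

P(7/2 < X < 5) = ∫_{7/2}^{5} f(x) dx
where f(x) = \frac{1}{4}
= \frac{3}{8}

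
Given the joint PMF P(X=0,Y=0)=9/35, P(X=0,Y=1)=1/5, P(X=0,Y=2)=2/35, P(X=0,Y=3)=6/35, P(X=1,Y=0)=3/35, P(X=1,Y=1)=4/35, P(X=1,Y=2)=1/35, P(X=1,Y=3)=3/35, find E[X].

First find marginal of X:
P(X=0) = 24/35
P(X=1) = 11/35
E[X] = 0 × 24/35 + 1 × 11/35 = 11/35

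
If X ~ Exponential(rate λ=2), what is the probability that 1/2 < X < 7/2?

P(1/2 < X < 7/2) = ∫_{1/2}^{7/2} f(x) dx
where f(x) = 2 e^{- 2 x}
= - \frac{1 - e^{6}}{e^{7}}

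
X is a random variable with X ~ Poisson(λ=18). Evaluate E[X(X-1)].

E[X(X-1)] = E[X² - X] = E[X²] - E[X]
E[X] = 18
E[X²] = Var(X) + (E[X])² = 18 + (18)² = 342
E[X(X-1)] = 342 - 18 = 324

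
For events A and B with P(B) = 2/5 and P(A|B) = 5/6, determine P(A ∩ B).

By definition, P(A|B) = P(A ∩ B) / P(B)
So P(A ∩ B) = P(A|B) × P(B)
= 5/6 × 2/5
= 1/3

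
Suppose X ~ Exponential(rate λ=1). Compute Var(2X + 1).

For X ~ Exponential(rate λ=1):
Var(X) = 1
Var(2X + 1) = (2)² × Var(X) = 4 × 1 = 4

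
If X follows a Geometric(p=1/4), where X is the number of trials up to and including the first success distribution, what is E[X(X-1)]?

E[X(X-1)] = E[X² - X] = E[X²] - E[X]
E[X] = 4
E[X²] = Var(X) + (E[X])² = 12 + (4)² = 28
E[X(X-1)] = 28 - 4 = 24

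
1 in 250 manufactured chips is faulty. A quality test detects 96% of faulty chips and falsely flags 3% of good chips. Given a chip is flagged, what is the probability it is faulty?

Let D = the rare event, + = positive/flagged.
P(D) = 1/250
P(+|D) = 96/100 = 24/25
P(+|D') = 3/100
P(+) = P(+|D)P(D) + P(+|D')P(D')
     = \frac{24}{25} × \frac{1}{250} + \frac{3}{100} × \frac{249}{250}
     = \frac{843}{25000}
P(D|+) = P(+|D)P(D)/P(+) = \frac{32}{281}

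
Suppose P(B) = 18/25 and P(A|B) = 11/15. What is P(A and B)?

By definition, P(A|B) = P(A ∩ B) / P(B)
So P(A ∩ B) = P(A|B) × P(B)
= 11/15 × 18/25
= 66/125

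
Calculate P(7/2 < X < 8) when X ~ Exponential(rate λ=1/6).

P(7/2 < X < 8) = ∫_{7/2}^{8} f(x) dx
where f(x) = \frac{e^{- \frac{x}{6}}}{6}
= - \frac{1}{e^{\frac{4}{3}}} + e^{- \frac{7}{12}}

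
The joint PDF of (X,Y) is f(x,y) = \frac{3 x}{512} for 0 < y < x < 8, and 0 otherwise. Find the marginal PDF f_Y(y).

f_Y(y) = ∫_y^8 \frac{3 x}{512} dx = \frac{3}{16} - \frac{3 y^{2}}{1024}
for 0 < y < 8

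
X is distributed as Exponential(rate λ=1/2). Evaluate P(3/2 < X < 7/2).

P(3/2 < X < 7/2) = ∫_{3/2}^{7/2} f(x) dx
where f(x) = \frac{e^{- \frac{x}{2}}}{2}
= - \frac{1 - e}{e^{\frac{7}{4}}}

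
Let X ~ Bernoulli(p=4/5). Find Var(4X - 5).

For X ~ Bernoulli(p=4/5):
Var(X) = \frac{4}{25}
Var(4X - 5) = (4)² × Var(X) = 16 × \frac{4}{25} = \frac{64}{25}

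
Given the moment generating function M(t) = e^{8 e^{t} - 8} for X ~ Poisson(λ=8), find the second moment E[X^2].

To find E[X^2], compute M^(2)(0):
M^(1)(t) = 8 e^{t} e^{8 e^{t} - 8}
M^(2)(t) = 64 e^{2 t} e^{8 e^{t} - 8} + 8 e^{t} e^{8 e^{t} - 8}
M^(2)(0) = 72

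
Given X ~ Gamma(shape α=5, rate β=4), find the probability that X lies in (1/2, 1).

P(1/2 < X < 1) = ∫_{1/2}^{1} f(x) dx
where f(x) = \frac{128 x^{4} e^{- 4 x}}{3}
= \frac{-103 + 21 e^{2}}{3 e^{4}}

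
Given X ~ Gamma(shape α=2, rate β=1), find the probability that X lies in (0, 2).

P(0 < X < 2) = ∫_{0}^{2} f(x) dx
where f(x) = x e^{- x}
= 1 - \frac{3}{e^{2}}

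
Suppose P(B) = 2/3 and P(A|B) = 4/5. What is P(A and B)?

By definition, P(A|B) = P(A ∩ B) / P(B)
So P(A ∩ B) = P(A|B) × P(B)
= 4/5 × 2/3
= 8/15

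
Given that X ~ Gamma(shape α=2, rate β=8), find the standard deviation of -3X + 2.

For X ~ Gamma(shape α=2, rate β=8):
Var(X) = \frac{1}{32}
SD(X) = √(Var(X)) = √(\frac{1}{32}) = \frac{\sqrt{2}}{8}
SD(-3X + 2) = |-3| × SD(X) = 3 × \frac{\sqrt{2}}{8} = \frac{3 \sqrt{2}}{8}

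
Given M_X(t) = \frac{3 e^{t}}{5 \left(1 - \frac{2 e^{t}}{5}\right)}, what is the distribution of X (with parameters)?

The MGF M(t) = \frac{3 e^{t}}{5 \left(1 - \frac{2 e^{t}}{5}\right)} is the standard form for the Geometric distribution.
Comparing with the known MGF formula identifies: Geometric(p=3/5), X = trial number of first success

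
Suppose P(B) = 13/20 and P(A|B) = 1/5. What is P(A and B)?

By definition, P(A|B) = P(A ∩ B) / P(B)
So P(A ∩ B) = P(A|B) × P(B)
= 1/5 × 13/20
= 13/100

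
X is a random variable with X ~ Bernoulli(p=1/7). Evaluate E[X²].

Using the identity E[X²] = Var(X) + (E[X])²:
E[X] = \frac{1}{7}
Var(X) = \frac{6}{49}
E[X²] = \frac{6}{49} + (\frac{1}{7})²
= \frac{1}{7}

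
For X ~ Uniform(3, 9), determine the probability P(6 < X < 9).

P(6 < X < 9) = ∫_{6}^{9} f(x) dx
where f(x) = \frac{1}{6}
= \frac{1}{2}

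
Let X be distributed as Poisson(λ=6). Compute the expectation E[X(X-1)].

E[X(X-1)] = E[X² - X] = E[X²] - E[X]
E[X] = 6
E[X²] = Var(X) + (E[X])² = 6 + (6)² = 42
E[X(X-1)] = 42 - 6 = 36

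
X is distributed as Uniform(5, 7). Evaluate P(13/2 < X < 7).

P(13/2 < X < 7) = ∫_{13/2}^{7} f(x) dx
where f(x) = \frac{1}{2}
= \frac{1}{4}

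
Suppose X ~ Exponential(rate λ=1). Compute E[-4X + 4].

For X ~ Exponential(rate λ=1):
E[X] = 1
E[-4X + 4] = -4 × E[X] + 4 = 0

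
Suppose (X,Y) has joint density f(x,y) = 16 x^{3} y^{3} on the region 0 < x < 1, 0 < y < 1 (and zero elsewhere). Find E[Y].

E[Y] = ∫_0^1 ∫_0^1 y × f(x,y) dx dy
= \frac{4}{5}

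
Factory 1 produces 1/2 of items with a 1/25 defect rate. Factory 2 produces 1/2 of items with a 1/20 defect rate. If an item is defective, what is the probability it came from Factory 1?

Using Bayes' theorem:
P(F1) = 1/2, P(D|F1) = 1/25
P(F2) = 1/2, P(D|F2) = 1/20
P(D) = P(D|F1)P(F1) + P(D|F2)P(F2)
     = \frac{9}{200}
P(F1|D) = P(D|F1)P(F1) / P(D)
= \frac{4}{9}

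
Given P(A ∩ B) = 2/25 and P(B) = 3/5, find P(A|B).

P(A|B) = P(A ∩ B) / P(B)
= (2/25) / (3/5)
= 2/15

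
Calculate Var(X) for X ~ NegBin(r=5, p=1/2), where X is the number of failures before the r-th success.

For X ~ NegBin(r=5, p=1/2), where X is the number of failures before the r-th success:
Var(X) = 10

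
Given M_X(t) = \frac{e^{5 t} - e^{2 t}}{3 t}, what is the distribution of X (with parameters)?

The MGF M(t) = \frac{e^{5 t} - e^{2 t}}{3 t} is the standard form for the Uniform distribution.
Comparing with the known MGF formula identifies: Uniform(2, 5)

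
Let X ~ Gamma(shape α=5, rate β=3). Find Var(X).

For X ~ Gamma(shape α=5, rate β=3):
Var(X) = \frac{5}{9}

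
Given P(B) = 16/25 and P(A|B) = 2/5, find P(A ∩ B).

By definition, P(A|B) = P(A ∩ B) / P(B)
So P(A ∩ B) = P(A|B) × P(B)
= 2/5 × 16/25
= 32/125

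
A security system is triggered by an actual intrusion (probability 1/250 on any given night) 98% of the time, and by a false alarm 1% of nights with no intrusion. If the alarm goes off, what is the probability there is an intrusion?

Let D = the rare event, + = positive/flagged.
P(D) = 1/250
P(+|D) = 98/100 = 49/50
P(+|D') = 1/100
P(+) = P(+|D)P(D) + P(+|D')P(D')
     = \frac{49}{50} × \frac{1}{250} + \frac{1}{100} × \frac{249}{250}
     = \frac{347}{25000}
P(D|+) = P(+|D)P(D)/P(+) = \frac{98}{347}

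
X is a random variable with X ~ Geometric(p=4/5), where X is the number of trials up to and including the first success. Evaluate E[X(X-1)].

E[X(X-1)] = E[X² - X] = E[X²] - E[X]
E[X] = \frac{5}{4}
E[X²] = Var(X) + (E[X])² = \frac{5}{16} + (\frac{5}{4})² = \frac{15}{8}
E[X(X-1)] = \frac{15}{8} - \frac{5}{4} = \frac{5}{8}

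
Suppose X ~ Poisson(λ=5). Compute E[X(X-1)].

E[X(X-1)] = E[X² - X] = E[X²] - E[X]
E[X] = 5
E[X²] = Var(X) + (E[X])² = 5 + (5)² = 30
E[X(X-1)] = 30 - 5 = 25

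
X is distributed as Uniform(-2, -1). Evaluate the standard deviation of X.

For X ~ Uniform(-2, -1):
Var(X) = \frac{1}{12}
SD(X) = √(Var(X)) = √(\frac{1}{12}) = \frac{\sqrt{3}}{6}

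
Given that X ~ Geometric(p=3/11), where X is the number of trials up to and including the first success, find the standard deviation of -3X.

For X ~ Geometric(p=3/11), where X is the number of trials up to and including the first success:
Var(X) = \frac{88}{9}
SD(X) = √(Var(X)) = √(\frac{88}{9}) = \frac{2 \sqrt{22}}{3}
SD(-3X) = |-3| × SD(X) = 3 × \frac{2 \sqrt{22}}{3} = 2 \sqrt{22}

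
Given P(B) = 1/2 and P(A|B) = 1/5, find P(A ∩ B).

By definition, P(A|B) = P(A ∩ B) / P(B)
So P(A ∩ B) = P(A|B) × P(B)
= 1/5 × 1/2
= 1/10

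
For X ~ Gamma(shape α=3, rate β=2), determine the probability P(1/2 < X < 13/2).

P(1/2 < X < 13/2) = ∫_{1/2}^{13/2} f(x) dx
where f(x) = 4 x^{2} e^{- 2 x}
= \frac{-197 + 5 e^{12}}{2 e^{13}}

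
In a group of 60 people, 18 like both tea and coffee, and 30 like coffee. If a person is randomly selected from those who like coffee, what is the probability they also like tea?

P(A ∩ B) = 18/60 = 3/10
P(B) = 30/60 = 1/2
P(A|B) = P(A ∩ B) / P(B) = (3/10) / (1/2) = 3/5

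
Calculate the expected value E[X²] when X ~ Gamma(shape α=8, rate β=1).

Using the identity E[X²] = Var(X) + (E[X])²:
E[X] = 8
Var(X) = 8
E[X²] = 8 + (8)²
= 72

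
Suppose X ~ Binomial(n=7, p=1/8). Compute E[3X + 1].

For X ~ Binomial(n=7, p=1/8):
E[X] = \frac{7}{8}
E[3X + 1] = 3 × E[X] + 1 = \frac{29}{8}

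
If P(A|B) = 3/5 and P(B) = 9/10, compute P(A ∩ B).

By definition, P(A|B) = P(A ∩ B) / P(B)
So P(A ∩ B) = P(A|B) × P(B)
= 3/5 × 9/10
= 27/50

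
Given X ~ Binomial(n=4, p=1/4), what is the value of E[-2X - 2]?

For X ~ Binomial(n=4, p=1/4):
E[X] = 1
E[-2X - 2] = -2 × E[X] - 2 = -4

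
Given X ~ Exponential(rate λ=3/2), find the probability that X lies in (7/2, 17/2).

P(7/2 < X < 17/2) = ∫_{7/2}^{17/2} f(x) dx
where f(x) = \frac{3 e^{- \frac{3 x}{2}}}{2}
= - \frac{1 - e^{\frac{15}{2}}}{e^{\frac{51}{4}}}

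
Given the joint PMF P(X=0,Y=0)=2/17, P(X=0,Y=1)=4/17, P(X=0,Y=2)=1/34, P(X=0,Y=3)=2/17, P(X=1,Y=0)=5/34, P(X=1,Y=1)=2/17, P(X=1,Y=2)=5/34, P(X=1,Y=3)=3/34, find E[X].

First find marginal of X:
P(X=0) = 1/2
P(X=1) = 1/2
E[X] = 0 × 1/2 + 1 × 1/2 = 1/2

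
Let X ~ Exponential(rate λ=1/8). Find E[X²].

Using the identity E[X²] = Var(X) + (E[X])²:
E[X] = 8
Var(X) = 64
E[X²] = 64 + (8)²
= 128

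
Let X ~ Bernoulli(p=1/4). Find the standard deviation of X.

For X ~ Bernoulli(p=1/4):
Var(X) = \frac{3}{16}
SD(X) = √(Var(X)) = √(\frac{3}{16}) = \frac{\sqrt{3}}{4}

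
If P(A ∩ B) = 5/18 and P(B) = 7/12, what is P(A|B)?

P(A|B) = P(A ∩ B) / P(B)
= (5/18) / (7/12)
= 10/21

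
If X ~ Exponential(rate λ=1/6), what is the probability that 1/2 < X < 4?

P(1/2 < X < 4) = ∫_{1/2}^{4} f(x) dx
where f(x) = \frac{e^{- \frac{x}{6}}}{6}
= - \frac{1}{e^{\frac{2}{3}}} + e^{- \frac{1}{12}}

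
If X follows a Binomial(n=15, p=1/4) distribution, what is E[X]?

For X ~ Binomial(n=15, p=1/4), the expected value is:
E[X] = \frac{15}{4}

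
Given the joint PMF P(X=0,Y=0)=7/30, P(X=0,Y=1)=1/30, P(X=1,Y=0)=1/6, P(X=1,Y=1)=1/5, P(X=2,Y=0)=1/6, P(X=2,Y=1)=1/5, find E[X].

First find marginal of X:
P(X=0) = 4/15
P(X=1) = 11/30
P(X=2) = 11/30
E[X] = 0 × 4/15 + 1 × 11/30 + 2 × 11/30 = 11/10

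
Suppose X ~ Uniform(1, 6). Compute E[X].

For X ~ Uniform(1, 6), the expected value is:
E[X] = \frac{7}{2}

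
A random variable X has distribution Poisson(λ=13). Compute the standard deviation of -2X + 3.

For X ~ Poisson(λ=13):
Var(X) = 13
SD(X) = √(Var(X)) = √(13) = \sqrt{13}
SD(-2X + 3) = |-2| × SD(X) = 2 × \sqrt{13} = 2 \sqrt{13}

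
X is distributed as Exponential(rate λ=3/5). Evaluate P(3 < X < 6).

P(3 < X < 6) = ∫_{3}^{6} f(x) dx
where f(x) = \frac{3 e^{- \frac{3 x}{5}}}{5}
= - \frac{1 - e^{\frac{9}{5}}}{e^{\frac{18}{5}}}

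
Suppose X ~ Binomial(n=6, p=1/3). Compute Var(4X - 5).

For X ~ Binomial(n=6, p=1/3):
Var(X) = \frac{4}{3}
Var(4X - 5) = (4)² × Var(X) = 16 × \frac{4}{3} = \frac{64}{3}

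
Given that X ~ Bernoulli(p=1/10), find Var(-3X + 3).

For X ~ Bernoulli(p=1/10):
Var(X) = \frac{9}{100}
Var(-3X + 3) = (-3)² × Var(X) = 9 × \frac{9}{100} = \frac{81}{100}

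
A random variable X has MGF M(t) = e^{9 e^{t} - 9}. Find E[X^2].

To find E[X^2], compute M^(2)(0):
M^(1)(t) = 9 e^{t} e^{9 e^{t} - 9}
M^(2)(t) = 81 e^{2 t} e^{9 e^{t} - 9} + 9 e^{t} e^{9 e^{t} - 9}
M^(2)(0) = 90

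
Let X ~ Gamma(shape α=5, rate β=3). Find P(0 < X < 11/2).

P(0 < X < 11/2) = ∫_{0}^{11/2} f(x) dx
where f(x) = \frac{81 x^{4} e^{- 3 x}}{8}
= 1 - \frac{510803}{128 e^{\frac{33}{2}}}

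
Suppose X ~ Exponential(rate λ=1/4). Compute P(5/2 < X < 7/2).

P(5/2 < X < 7/2) = ∫_{5/2}^{7/2} f(x) dx
where f(x) = \frac{e^{- \frac{x}{4}}}{4}
= - \frac{1 - e^{\frac{1}{4}}}{e^{\frac{7}{8}}}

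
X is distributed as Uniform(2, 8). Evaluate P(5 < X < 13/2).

P(5 < X < 13/2) = ∫_{5}^{13/2} f(x) dx
where f(x) = \frac{1}{6}
= \frac{1}{4}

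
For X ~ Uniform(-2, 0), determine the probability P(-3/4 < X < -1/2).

P(-3/4 < X < -1/2) = ∫_{-3/4}^{-1/2} f(x) dx
where f(x) = \frac{1}{2}
= \frac{1}{8}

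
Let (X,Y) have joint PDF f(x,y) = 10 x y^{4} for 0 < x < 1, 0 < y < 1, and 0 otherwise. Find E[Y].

E[Y] = ∫_0^1 ∫_0^1 y × f(x,y) dx dy
= \frac{5}{6}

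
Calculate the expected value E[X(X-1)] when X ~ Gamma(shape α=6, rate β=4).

E[X(X-1)] = E[X² - X] = E[X²] - E[X]
E[X] = \frac{3}{2}
E[X²] = Var(X) + (E[X])² = \frac{3}{8} + (\frac{3}{2})² = \frac{21}{8}
E[X(X-1)] = \frac{21}{8} - \frac{3}{2} = \frac{9}{8}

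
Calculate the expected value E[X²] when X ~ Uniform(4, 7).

Using the identity E[X²] = Var(X) + (E[X])²:
E[X] = \frac{11}{2}
Var(X) = \frac{3}{4}
E[X²] = \frac{3}{4} + (\frac{11}{2})²
= 31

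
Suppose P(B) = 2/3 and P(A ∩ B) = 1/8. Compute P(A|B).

P(A|B) = P(A ∩ B) / P(B)
= (1/8) / (2/3)
= 3/16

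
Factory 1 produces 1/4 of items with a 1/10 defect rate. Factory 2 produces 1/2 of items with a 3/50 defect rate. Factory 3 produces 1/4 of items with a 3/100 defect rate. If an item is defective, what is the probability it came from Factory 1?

Using Bayes' theorem:
P(F1) = 1/4, P(D|F1) = 1/10
P(F2) = 1/2, P(D|F2) = 3/50
P(F3) = 1/4, P(D|F3) = 3/100
P(D) = P(D|F1)P(F1) + P(D|F2)P(F2) + P(D|F3)P(F3)
     = \frac{1}{16}
P(F1|D) = P(D|F1)P(F1) / P(D)
= \frac{2}{5}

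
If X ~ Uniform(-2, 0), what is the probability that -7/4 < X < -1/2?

P(-7/4 < X < -1/2) = ∫_{-7/4}^{-1/2} f(x) dx
where f(x) = \frac{1}{2}
= \frac{5}{8}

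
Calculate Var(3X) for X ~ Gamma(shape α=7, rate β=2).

For X ~ Gamma(shape α=7, rate β=2):
Var(X) = \frac{7}{4}
Var(3X) = (3)² × Var(X) = 9 × \frac{7}{4} = \frac{63}{4}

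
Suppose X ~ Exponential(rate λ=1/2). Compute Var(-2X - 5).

For X ~ Exponential(rate λ=1/2):
Var(X) = 4
Var(-2X - 5) = (-2)² × Var(X) = 4 × 4 = 16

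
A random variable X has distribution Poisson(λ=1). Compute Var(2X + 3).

For X ~ Poisson(λ=1):
Var(X) = 1
Var(2X + 3) = (2)² × Var(X) = 4 × 1 = 4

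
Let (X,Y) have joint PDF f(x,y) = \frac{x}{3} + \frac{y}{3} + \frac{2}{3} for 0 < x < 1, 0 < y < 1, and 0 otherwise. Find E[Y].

E[Y] = ∫_0^1 ∫_0^1 y × f(x,y) dx dy
= \frac{19}{36}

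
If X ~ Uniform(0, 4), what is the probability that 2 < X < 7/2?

P(2 < X < 7/2) = ∫_{2}^{7/2} f(x) dx
where f(x) = \frac{1}{4}
= \frac{3}{8}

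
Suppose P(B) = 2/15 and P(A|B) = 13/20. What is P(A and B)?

By definition, P(A|B) = P(A ∩ B) / P(B)
So P(A ∩ B) = P(A|B) × P(B)
= 13/20 × 2/15
= 13/150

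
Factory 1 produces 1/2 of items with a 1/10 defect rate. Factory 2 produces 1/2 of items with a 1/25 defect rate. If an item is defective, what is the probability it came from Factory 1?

Using Bayes' theorem:
P(F1) = 1/2, P(D|F1) = 1/10
P(F2) = 1/2, P(D|F2) = 1/25
P(D) = P(D|F1)P(F1) + P(D|F2)P(F2)
     = \frac{7}{100}
P(F1|D) = P(D|F1)P(F1) / P(D)
= \frac{5}{7}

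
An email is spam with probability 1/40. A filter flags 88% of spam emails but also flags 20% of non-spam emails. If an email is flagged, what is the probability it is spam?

Let D = the rare event, + = positive/flagged.
P(D) = 1/40
P(+|D) = 88/100 = 22/25
P(+|D') = 20/100 = 1/5
P(+) = P(+|D)P(D) + P(+|D')P(D')
     = \frac{22}{25} × \frac{1}{40} + \frac{1}{5} × \frac{39}{40}
     = \frac{217}{1000}
P(D|+) = P(+|D)P(D)/P(+) = \frac{22}{217}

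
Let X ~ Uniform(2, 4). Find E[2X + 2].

For X ~ Uniform(2, 4):
E[X] = 3
E[2X + 2] = 2 × E[X] + 2 = 8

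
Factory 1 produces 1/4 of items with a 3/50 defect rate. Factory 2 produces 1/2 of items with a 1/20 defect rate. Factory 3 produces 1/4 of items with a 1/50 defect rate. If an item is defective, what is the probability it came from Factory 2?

Using Bayes' theorem:
P(F1) = 1/4, P(D|F1) = 3/50
P(F2) = 1/2, P(D|F2) = 1/20
P(F3) = 1/4, P(D|F3) = 1/50
P(D) = P(D|F1)P(F1) + P(D|F2)P(F2) + P(D|F3)P(F3)
     = \frac{9}{200}
P(F2|D) = P(D|F2)P(F2) / P(D)
= \frac{5}{9}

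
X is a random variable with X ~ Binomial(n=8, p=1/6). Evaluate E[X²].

Using the identity E[X²] = Var(X) + (E[X])²:
E[X] = \frac{4}{3}
Var(X) = \frac{10}{9}
E[X²] = \frac{10}{9} + (\frac{4}{3})²
= \frac{26}{9}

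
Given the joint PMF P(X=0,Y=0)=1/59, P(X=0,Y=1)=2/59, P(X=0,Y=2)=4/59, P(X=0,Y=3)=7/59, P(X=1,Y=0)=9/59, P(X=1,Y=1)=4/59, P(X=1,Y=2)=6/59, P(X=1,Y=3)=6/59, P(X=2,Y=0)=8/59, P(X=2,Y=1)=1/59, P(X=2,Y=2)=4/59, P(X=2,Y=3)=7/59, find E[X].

First find marginal of X:
P(X=0) = 14/59
P(X=1) = 25/59
P(X=2) = 20/59
E[X] = 0 × 14/59 + 1 × 25/59 + 2 × 20/59 = 65/59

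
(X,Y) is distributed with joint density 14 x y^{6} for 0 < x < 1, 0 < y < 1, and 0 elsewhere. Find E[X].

E[X] = ∫_0^1 ∫_0^1 x × f(x,y) dy dx
= ∫_0^1 ∫_0^1 x × (14 x y^{6}) dy dx
= \frac{2}{3}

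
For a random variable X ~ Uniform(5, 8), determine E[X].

For X ~ Uniform(5, 8), the expected value is:
E[X] = \frac{13}{2}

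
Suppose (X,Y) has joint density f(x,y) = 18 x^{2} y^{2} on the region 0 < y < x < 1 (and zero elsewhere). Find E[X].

f_X(x) = ∫_0^x 18 x^{2} y^{2} dy = 6 x^{5}
E[X] = ∫_0^1 x × (6 x^{5}) dx = \frac{6}{7}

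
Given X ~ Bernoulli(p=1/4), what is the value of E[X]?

For X ~ Bernoulli(p=1/4), the expected value is:
E[X] = \frac{1}{4}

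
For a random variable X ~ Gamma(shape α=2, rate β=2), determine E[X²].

Using the identity E[X²] = Var(X) + (E[X])²:
E[X] = 1
Var(X) = \frac{1}{2}
E[X²] = \frac{1}{2} + (1)²
= \frac{3}{2}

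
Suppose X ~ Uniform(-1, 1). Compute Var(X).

For X ~ Uniform(-1, 1):
Var(X) = \frac{1}{3}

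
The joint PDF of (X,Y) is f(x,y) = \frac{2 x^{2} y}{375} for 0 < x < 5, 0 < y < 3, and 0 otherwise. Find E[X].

f_X(x) = ∫_0^3 \frac{2 x^{2} y}{375} dy = \frac{3 x^{2}}{125}
E[X] = ∫_0^5 x × (\frac{3 x^{2}}{125}) dx = \frac{15}{4}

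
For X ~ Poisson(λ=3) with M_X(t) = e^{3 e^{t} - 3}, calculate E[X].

To find E[X], compute M^(1)(0):
M^(1)(t) = 3 e^{t} e^{3 e^{t} - 3}
M^(1)(0) = 3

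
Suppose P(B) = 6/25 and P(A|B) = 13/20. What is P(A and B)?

By definition, P(A|B) = P(A ∩ B) / P(B)
So P(A ∩ B) = P(A|B) × P(B)
= 13/20 × 6/25
= 39/250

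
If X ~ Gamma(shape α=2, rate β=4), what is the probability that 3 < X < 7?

P(3 < X < 7) = ∫_{3}^{7} f(x) dx
where f(x) = 16 x e^{- 4 x}
= \frac{-29 + 13 e^{16}}{e^{28}}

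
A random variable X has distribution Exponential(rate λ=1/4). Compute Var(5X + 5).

For X ~ Exponential(rate λ=1/4):
Var(X) = 16
Var(5X + 5) = (5)² × Var(X) = 25 × 16 = 400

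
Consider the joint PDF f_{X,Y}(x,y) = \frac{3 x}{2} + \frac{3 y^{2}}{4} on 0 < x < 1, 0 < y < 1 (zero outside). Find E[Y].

E[Y] = ∫_0^1 ∫_0^1 y × f(x,y) dx dy
= \frac{9}{16}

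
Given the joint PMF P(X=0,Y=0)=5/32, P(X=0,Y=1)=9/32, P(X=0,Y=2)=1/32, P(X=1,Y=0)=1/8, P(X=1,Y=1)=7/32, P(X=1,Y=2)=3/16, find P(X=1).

P(X=1) = P(X=1,Y=0) + P(X=1,Y=1) + P(X=1,Y=2)
= 1/8 + 7/32 + 3/16
= 17/32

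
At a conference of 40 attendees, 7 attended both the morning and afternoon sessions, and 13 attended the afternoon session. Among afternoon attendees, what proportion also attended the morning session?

P(A ∩ B) = 7/40
P(B) = 13/40
P(A|B) = P(A ∩ B) / P(B) = (7/40) / (13/40) = 7/13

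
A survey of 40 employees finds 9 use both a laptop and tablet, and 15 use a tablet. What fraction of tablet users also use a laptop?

P(A ∩ B) = 9/40
P(B) = 15/40 = 3/8
P(A|B) = P(A ∩ B) / P(B) = (9/40) / (3/8) = 3/5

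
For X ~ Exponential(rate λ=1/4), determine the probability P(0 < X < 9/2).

P(0 < X < 9/2) = ∫_{0}^{9/2} f(x) dx
where f(x) = \frac{e^{- \frac{x}{4}}}{4}
= 1 - e^{- \frac{9}{8}}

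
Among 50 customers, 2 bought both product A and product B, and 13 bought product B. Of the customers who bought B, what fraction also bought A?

P(A ∩ B) = 2/50 = 1/25
P(B) = 13/50
P(A|B) = P(A ∩ B) / P(B) = (1/25) / (13/50) = 2/13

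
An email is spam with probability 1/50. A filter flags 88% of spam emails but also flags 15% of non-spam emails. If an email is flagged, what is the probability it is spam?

Let D = the rare event, + = positive/flagged.
P(D) = 1/50
P(+|D) = 88/100 = 22/25
P(+|D') = 15/100 = 3/20
P(+) = P(+|D)P(D) + P(+|D')P(D')
     = \frac{22}{25} × \frac{1}{50} + \frac{3}{20} × \frac{49}{50}
     = \frac{823}{5000}
P(D|+) = P(+|D)P(D)/P(+) = \frac{88}{823}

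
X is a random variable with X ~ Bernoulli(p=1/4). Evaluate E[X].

For X ~ Bernoulli(p=1/4), the expected value is:
E[X] = \frac{1}{4}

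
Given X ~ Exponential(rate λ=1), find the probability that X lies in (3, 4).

P(3 < X < 4) = ∫_{3}^{4} f(x) dx
where f(x) = e^{- x}
= - \frac{1 - e}{e^{4}}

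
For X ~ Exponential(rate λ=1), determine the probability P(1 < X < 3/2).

P(1 < X < 3/2) = ∫_{1}^{3/2} f(x) dx
where f(x) = e^{- x}
= - \frac{1}{e^{\frac{3}{2}}} + e^{-1}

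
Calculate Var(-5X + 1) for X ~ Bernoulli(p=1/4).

For X ~ Bernoulli(p=1/4):
Var(X) = \frac{3}{16}
Var(-5X + 1) = (-5)² × Var(X) = 25 × \frac{3}{16} = \frac{75}{16}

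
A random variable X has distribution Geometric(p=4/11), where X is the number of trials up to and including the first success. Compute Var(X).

For X ~ Geometric(p=4/11), where X is the number of trials up to and including the first success:
Var(X) = \frac{77}{16}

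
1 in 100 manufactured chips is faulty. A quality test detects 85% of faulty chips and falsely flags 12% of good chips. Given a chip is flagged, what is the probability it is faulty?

Let D = the rare event, + = positive/flagged.
P(D) = 1/100
P(+|D) = 85/100 = 17/20
P(+|D') = 12/100 = 3/25
P(+) = P(+|D)P(D) + P(+|D')P(D')
     = \frac{17}{20} × \frac{1}{100} + \frac{3}{25} × \frac{99}{100}
     = \frac{1273}{10000}
P(D|+) = P(+|D)P(D)/P(+) = \frac{85}{1273}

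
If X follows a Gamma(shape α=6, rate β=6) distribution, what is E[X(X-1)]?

E[X(X-1)] = E[X² - X] = E[X²] - E[X]
E[X] = 1
E[X²] = Var(X) + (E[X])² = \frac{1}{6} + (1)² = \frac{7}{6}
E[X(X-1)] = \frac{7}{6} - 1 = \frac{1}{6}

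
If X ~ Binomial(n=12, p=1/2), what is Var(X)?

For X ~ Binomial(n=12, p=1/2):
Var(X) = 3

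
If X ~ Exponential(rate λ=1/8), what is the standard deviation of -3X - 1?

For X ~ Exponential(rate λ=1/8):
Var(X) = 64
SD(X) = √(Var(X)) = √(64) = 8
SD(-3X - 1) = |-3| × SD(X) = 3 × 8 = 24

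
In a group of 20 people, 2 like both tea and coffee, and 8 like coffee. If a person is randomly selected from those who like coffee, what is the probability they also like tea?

P(A ∩ B) = 2/20 = 1/10
P(B) = 8/20 = 2/5
P(A|B) = P(A ∩ B) / P(B) = (1/10) / (2/5) = 1/4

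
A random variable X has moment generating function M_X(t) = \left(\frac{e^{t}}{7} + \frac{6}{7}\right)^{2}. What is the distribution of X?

The MGF M(t) = \left(\frac{e^{t}}{7} + \frac{6}{7}\right)^{2} is the standard form for the Binomial distribution.
Comparing with the known MGF formula identifies: Binomial(n=2, p=1/7)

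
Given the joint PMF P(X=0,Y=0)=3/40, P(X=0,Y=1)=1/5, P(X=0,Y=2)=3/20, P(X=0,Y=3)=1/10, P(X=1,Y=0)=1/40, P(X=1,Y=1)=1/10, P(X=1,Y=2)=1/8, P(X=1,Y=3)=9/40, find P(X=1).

P(X=1) = P(X=1,Y=0) + P(X=1,Y=1) + P(X=1,Y=2) + P(X=1,Y=3)
= 1/40 + 1/10 + 1/8 + 9/40
= 19/40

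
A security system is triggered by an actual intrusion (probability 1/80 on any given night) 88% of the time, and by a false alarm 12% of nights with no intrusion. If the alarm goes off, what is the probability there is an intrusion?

Let D = the rare event, + = positive/flagged.
P(D) = 1/80
P(+|D) = 88/100 = 22/25
P(+|D') = 12/100 = 3/25
P(+) = P(+|D)P(D) + P(+|D')P(D')
     = \frac{22}{25} × \frac{1}{80} + \frac{3}{25} × \frac{79}{80}
     = \frac{259}{2000}
P(D|+) = P(+|D)P(D)/P(+) = \frac{22}{259}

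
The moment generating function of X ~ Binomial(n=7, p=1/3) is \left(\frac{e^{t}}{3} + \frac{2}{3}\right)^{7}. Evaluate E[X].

To find E[X], compute M^(1)(0):
M^(1)(t) = \frac{7 \left(\frac{e^{t}}{3} + \frac{2}{3}\right)^{6} e^{t}}{3}
M^(1)(0) = \frac{7}{3}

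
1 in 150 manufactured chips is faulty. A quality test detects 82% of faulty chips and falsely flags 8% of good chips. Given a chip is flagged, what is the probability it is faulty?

Let D = the rare event, + = positive/flagged.
P(D) = 1/150
P(+|D) = 82/100 = 41/50
P(+|D') = 8/100 = 2/25
P(+) = P(+|D)P(D) + P(+|D')P(D')
     = \frac{41}{50} × \frac{1}{150} + \frac{2}{25} × \frac{149}{150}
     = \frac{637}{7500}
P(D|+) = P(+|D)P(D)/P(+) = \frac{41}{637}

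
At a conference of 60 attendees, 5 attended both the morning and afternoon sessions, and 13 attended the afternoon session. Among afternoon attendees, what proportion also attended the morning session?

P(A ∩ B) = 5/60 = 1/12
P(B) = 13/60
P(A|B) = P(A ∩ B) / P(B) = (1/12) / (13/60) = 5/13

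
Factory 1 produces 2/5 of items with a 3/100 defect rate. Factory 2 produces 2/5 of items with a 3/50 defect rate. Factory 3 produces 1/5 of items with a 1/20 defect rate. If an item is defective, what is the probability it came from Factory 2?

Using Bayes' theorem:
P(F1) = 2/5, P(D|F1) = 3/100
P(F2) = 2/5, P(D|F2) = 3/50
P(F3) = 1/5, P(D|F3) = 1/20
P(D) = P(D|F1)P(F1) + P(D|F2)P(F2) + P(D|F3)P(F3)
     = \frac{23}{500}
P(F2|D) = P(D|F2)P(F2) / P(D)
= \frac{12}{23}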